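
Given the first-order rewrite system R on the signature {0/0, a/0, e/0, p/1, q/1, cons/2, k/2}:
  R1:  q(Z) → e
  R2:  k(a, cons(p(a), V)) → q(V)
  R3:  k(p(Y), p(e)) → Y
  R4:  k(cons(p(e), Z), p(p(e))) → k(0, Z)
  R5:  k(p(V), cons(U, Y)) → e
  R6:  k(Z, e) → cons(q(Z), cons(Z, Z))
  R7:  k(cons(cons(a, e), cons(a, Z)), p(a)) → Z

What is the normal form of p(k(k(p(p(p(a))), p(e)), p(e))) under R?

1. p(k(k(p(p(p(a))), p(e)), p(e)))  →  p(k(p(p(a)), p(e)))   [R3 at 1.1]
2. p(k(p(p(a)), p(e)))  →  p(p(a))   [R3 at 1]

p(p(a))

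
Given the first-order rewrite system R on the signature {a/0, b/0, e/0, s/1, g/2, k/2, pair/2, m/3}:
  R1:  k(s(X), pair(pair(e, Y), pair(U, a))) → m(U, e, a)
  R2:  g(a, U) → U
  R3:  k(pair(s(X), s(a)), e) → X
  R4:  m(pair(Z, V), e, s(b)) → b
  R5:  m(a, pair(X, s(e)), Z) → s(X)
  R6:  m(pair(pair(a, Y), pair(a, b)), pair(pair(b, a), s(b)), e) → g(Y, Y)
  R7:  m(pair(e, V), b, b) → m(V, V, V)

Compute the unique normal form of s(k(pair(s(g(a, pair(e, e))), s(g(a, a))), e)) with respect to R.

1. s(k(pair(s(g(a, pair(e, e))), s(g(a, a))), e))  →  s(k(pair(s(pair(e, e)), s(g(a, a))), e))   [R2 at 1.1.1.1]
2. s(k(pair(s(pair(e, e)), s(g(a, a))), e))  →  s(k(pair(s(pair(e, e)), s(a)), e))   [R2 at 1.1.2.1]
3. s(k(pair(s(pair(e, e)), s(a)), e))  →  s(pair(e, e))   [R3 at 1]

s(pair(e, e))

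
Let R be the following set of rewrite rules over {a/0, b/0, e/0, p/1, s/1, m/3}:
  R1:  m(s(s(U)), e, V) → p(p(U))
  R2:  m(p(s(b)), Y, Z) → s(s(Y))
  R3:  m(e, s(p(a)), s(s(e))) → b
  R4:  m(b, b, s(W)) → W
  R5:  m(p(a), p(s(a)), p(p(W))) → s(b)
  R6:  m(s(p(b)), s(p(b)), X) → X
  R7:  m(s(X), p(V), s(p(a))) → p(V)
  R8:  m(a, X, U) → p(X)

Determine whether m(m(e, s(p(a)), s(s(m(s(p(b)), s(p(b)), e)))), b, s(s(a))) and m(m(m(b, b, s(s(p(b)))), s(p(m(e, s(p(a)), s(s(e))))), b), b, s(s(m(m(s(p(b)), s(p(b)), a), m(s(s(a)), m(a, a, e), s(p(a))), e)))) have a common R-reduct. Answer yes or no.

no — NF(t₁) = s(a), NF(t₂) = s(p(p(a)))

Reduce t₁ = m(m(e, s(p(a)), s(s(m(s(p(b)), s(p(b)), e)))), b, s(s(a))):
1. m(m(e, s(p(a)), s(s(m(s(p(b)), s(p(b)), e)))), b, s(s(a)))  →  m(m(e, s(p(a)), s(s(e))), b, s(s(a)))   [R6 at 1.3.1.1]
2. m(m(e, s(p(a)), s(s(e))), b, s(s(a)))  →  m(b, b, s(s(a)))   [R3 at 1]
3. m(b, b, s(s(a)))  →  s(a)   [R4 at ε]

Reduce t₂ = m(m(m(b, b, s(s(p(b)))), s(p(m(e, s(p(a)), s(s(e))))), b), b, s(s(m(m(s(p(b)), s(p(b)), a), m(s(s(a)), m(a, a, e), s(p(a))), e)))):
1. m(m(m(b, b, s(s(p(b)))), s(p(m(e, s(p(a)), s(s(e))))), b), b, s(s(m(m(s(p(b)), s(p(b)), a), m(s(s(a)), m(a, a, e), s(p(a))), e))))  →  m(m(s(p(b)), s(p(m(e, s(p(a)), s(s(e))))), b), b, s(s(m(m(s(p(b)), s(p(b)), a), m(s(s(a)), m(a, a, e), s(p(a))), e))))   [R4 at 1.1]
2. m(m(s(p(b)), s(p(m(e, s(p(a)), s(s(e))))), b), b, s(s(m(m(s(p(b)), s(p(b)), a), m(s(s(a)), m(a, a, e), s(p(a))), e))))  →  m(m(s(p(b)), s(p(b)), b), b, s(s(m(m(s(p(b)), s(p(b)), a), m(s(s(a)), m(a, a, e), s(p(a))), e))))   [R3 at 1.2.1.1]
3. m(m(s(p(b)), s(p(b)), b), b, s(s(m(m(s(p(b)), s(p(b)), a), m(s(s(a)), m(a, a, e), s(p(a))), e))))  →  m(b, b, s(s(m(m(s(p(b)), s(p(b)), a), m(s(s(a)), m(a, a, e), s(p(a))), e))))   [R6 at 1]
4. m(b, b, s(s(m(m(s(p(b)), s(p(b)), a), m(s(s(a)), m(a, a, e), s(p(a))), e))))  →  s(m(m(s(p(b)), s(p(b)), a), m(s(s(a)), m(a, a, e), s(p(a))), e))   [R4 at ε]
5. s(m(m(s(p(b)), s(p(b)), a), m(s(s(a)), m(a, a, e), s(p(a))), e))  →  s(m(a, m(s(s(a)), m(a, a, e), s(p(a))), e))   [R6 at 1.1]
6. s(m(a, m(s(s(a)), m(a, a, e), s(p(a))), e))  →  s(p(m(s(s(a)), m(a, a, e), s(p(a)))))   [R8 at 1]
7. s(p(m(s(s(a)), m(a, a, e), s(p(a)))))  →  s(p(m(s(s(a)), p(a), s(p(a)))))   [R8 at 1.1.2]
8. s(p(m(s(s(a)), p(a), s(p(a)))))  →  s(p(p(a)))   [R7 at 1.1]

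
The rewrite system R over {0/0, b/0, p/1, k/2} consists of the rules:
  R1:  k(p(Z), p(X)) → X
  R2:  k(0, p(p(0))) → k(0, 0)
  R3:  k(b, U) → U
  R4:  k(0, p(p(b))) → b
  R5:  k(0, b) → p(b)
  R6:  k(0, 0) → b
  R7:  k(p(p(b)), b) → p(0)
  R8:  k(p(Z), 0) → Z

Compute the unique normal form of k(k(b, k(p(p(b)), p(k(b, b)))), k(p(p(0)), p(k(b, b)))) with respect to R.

b

1. k(k(b, k(p(p(b)), p(k(b, b)))), k(p(p(0)), p(k(b, b))))  →  k(k(p(p(b)), p(k(b, b))), k(p(p(0)), p(k(b, b))))   [R3 at 1]
2. k(k(p(p(b)), p(k(b, b))), k(p(p(0)), p(k(b, b))))  →  k(k(b, b), k(p(p(0)), p(k(b, b))))   [R1 at 1]
3. k(k(b, b), k(p(p(0)), p(k(b, b))))  →  k(b, k(p(p(0)), p(k(b, b))))   [R3 at 1]
4. k(b, k(p(p(0)), p(k(b, b))))  →  k(p(p(0)), p(k(b, b)))   [R3 at ε]
5. k(p(p(0)), p(k(b, b)))  →  k(b, b)   [R1 at ε]
6. k(b, b)  →  b   [R3 at ε]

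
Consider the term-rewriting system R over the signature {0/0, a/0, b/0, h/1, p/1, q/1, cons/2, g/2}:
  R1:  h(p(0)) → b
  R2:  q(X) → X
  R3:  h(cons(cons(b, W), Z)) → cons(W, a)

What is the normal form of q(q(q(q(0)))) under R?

0

1. q(q(q(q(0))))  →  q(q(q(0)))   [R2 at ε]
2. q(q(q(0)))  →  q(q(0))   [R2 at ε]
3. q(q(0))  →  q(0)   [R2 at ε]
4. q(0)  →  0   [R2 at ε]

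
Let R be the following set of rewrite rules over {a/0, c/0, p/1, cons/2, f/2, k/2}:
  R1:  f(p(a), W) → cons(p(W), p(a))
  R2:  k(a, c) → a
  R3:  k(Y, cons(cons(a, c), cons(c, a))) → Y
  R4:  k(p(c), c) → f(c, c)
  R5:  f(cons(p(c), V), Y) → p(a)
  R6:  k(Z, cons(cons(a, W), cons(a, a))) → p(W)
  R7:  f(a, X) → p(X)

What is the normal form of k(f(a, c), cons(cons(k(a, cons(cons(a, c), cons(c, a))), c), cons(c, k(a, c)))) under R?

1. k(f(a, c), cons(cons(k(a, cons(cons(a, c), cons(c, a))), c), cons(c, k(a, c))))  →  k(p(c), cons(cons(k(a, cons(cons(a, c), cons(c, a))), c), cons(c, k(a, c))))   [R7 at 1]
2. k(p(c), cons(cons(k(a, cons(cons(a, c), cons(c, a))), c), cons(c, k(a, c))))  →  k(p(c), cons(cons(a, c), cons(c, k(a, c))))   [R3 at 2.1.1]
3. k(p(c), cons(cons(a, c), cons(c, k(a, c))))  →  k(p(c), cons(cons(a, c), cons(c, a)))   [R2 at 2.2.2]
4. k(p(c), cons(cons(a, c), cons(c, a)))  →  p(c)   [R3 at ε]

p(c)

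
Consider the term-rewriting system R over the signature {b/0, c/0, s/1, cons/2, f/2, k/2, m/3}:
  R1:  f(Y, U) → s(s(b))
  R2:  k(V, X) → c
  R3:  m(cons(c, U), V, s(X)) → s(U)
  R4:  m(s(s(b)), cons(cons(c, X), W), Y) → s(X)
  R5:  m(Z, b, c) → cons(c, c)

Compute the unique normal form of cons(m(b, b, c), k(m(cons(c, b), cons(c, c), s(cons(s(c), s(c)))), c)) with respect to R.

cons(cons(c, c), c)

1. cons(m(b, b, c), k(m(cons(c, b), cons(c, c), s(cons(s(c), s(c)))), c))  →  cons(cons(c, c), k(m(cons(c, b), cons(c, c), s(cons(s(c), s(c)))), c))   [R5 at 1]
2. cons(cons(c, c), k(m(cons(c, b), cons(c, c), s(cons(s(c), s(c)))), c))  →  cons(cons(c, c), c)   [R2 at 2]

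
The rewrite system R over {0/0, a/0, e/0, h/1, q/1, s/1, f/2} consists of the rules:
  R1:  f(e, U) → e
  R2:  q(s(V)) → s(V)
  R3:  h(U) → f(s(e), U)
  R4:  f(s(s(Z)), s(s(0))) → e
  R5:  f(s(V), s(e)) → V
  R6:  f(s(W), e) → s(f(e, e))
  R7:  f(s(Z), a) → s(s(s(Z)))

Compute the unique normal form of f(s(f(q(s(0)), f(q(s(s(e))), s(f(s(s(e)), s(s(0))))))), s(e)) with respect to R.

0

1. f(s(f(q(s(0)), f(q(s(s(e))), s(f(s(s(e)), s(s(0))))))), s(e))  →  f(q(s(0)), f(q(s(s(e))), s(f(s(s(e)), s(s(0))))))   [R5 at ε]
2. f(q(s(0)), f(q(s(s(e))), s(f(s(s(e)), s(s(0))))))  →  f(s(0), f(q(s(s(e))), s(f(s(s(e)), s(s(0))))))   [R2 at 1]
3. f(s(0), f(q(s(s(e))), s(f(s(s(e)), s(s(0))))))  →  f(s(0), f(s(s(e)), s(f(s(s(e)), s(s(0))))))   [R2 at 2.1]
4. f(s(0), f(s(s(e)), s(f(s(s(e)), s(s(0))))))  →  f(s(0), f(s(s(e)), s(e)))   [R4 at 2.2.1]
5. f(s(0), f(s(s(e)), s(e)))  →  f(s(0), s(e))   [R5 at 2]
6. f(s(0), s(e))  →  0   [R5 at ε]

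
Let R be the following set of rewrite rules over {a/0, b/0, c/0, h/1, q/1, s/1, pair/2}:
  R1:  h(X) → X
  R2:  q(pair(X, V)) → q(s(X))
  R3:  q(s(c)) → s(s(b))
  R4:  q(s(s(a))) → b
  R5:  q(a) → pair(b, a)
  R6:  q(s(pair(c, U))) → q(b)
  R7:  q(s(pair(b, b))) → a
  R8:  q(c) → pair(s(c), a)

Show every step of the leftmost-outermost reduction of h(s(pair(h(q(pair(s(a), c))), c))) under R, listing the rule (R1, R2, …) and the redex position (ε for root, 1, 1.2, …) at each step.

1. h(s(pair(h(q(pair(s(a), c))), c)))  →  s(pair(h(q(pair(s(a), c))), c))   [R1 at ε]
2. s(pair(h(q(pair(s(a), c))), c))  →  s(pair(q(pair(s(a), c)), c))   [R1 at 1.1]
3. s(pair(q(pair(s(a), c)), c))  →  s(pair(q(s(s(a))), c))   [R2 at 1.1]
4. s(pair(q(s(s(a))), c))  →  s(pair(b, c))   [R4 at 1.1]

s(pair(b, c))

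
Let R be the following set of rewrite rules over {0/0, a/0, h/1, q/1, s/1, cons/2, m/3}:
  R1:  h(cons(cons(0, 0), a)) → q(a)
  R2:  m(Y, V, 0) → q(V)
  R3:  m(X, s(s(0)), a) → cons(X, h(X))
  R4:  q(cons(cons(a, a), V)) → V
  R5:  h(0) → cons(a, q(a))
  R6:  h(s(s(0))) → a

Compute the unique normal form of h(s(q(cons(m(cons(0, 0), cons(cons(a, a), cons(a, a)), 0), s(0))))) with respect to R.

1. h(s(q(cons(m(cons(0, 0), cons(cons(a, a), cons(a, a)), 0), s(0)))))  →  h(s(q(cons(q(cons(cons(a, a), cons(a, a))), s(0)))))   [R2 at 1.1.1.1]
2. h(s(q(cons(q(cons(cons(a, a), cons(a, a))), s(0)))))  →  h(s(q(cons(cons(a, a), s(0)))))   [R4 at 1.1.1.1]
3. h(s(q(cons(cons(a, a), s(0)))))  →  h(s(s(0)))   [R4 at 1.1]
4. h(s(s(0)))  →  a   [R6 at ε]

a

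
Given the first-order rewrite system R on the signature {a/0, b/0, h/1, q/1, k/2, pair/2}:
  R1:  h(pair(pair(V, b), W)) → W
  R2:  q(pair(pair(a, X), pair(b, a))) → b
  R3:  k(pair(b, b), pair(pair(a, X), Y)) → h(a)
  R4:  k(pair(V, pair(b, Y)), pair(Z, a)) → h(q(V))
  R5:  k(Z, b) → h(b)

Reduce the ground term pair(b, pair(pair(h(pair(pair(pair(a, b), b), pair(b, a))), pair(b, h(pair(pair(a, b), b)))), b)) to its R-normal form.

pair(b, pair(pair(pair(b, a), pair(b, b)), b))

1. pair(b, pair(pair(h(pair(pair(pair(a, b), b), pair(b, a))), pair(b, h(pair(pair(a, b), b)))), b))  →  pair(b, pair(pair(pair(b, a), pair(b, h(pair(pair(a, b), b)))), b))   [R1 at 2.1.1]
2. pair(b, pair(pair(pair(b, a), pair(b, h(pair(pair(a, b), b)))), b))  →  pair(b, pair(pair(pair(b, a), pair(b, b)), b))   [R1 at 2.1.2.2]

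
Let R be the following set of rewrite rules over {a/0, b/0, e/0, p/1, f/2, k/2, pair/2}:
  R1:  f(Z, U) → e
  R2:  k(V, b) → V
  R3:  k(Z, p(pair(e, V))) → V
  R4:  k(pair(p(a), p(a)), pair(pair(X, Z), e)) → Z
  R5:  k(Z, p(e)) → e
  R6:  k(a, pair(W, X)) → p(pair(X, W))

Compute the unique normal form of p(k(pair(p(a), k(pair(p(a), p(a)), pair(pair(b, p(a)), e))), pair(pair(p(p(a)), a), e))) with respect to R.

p(a)

1. p(k(pair(p(a), k(pair(p(a), p(a)), pair(pair(b, p(a)), e))), pair(pair(p(p(a)), a), e)))  →  p(k(pair(p(a), p(a)), pair(pair(p(p(a)), a), e)))   [R4 at 1.1.2]
2. p(k(pair(p(a), p(a)), pair(pair(p(p(a)), a), e)))  →  p(a)   [R4 at 1]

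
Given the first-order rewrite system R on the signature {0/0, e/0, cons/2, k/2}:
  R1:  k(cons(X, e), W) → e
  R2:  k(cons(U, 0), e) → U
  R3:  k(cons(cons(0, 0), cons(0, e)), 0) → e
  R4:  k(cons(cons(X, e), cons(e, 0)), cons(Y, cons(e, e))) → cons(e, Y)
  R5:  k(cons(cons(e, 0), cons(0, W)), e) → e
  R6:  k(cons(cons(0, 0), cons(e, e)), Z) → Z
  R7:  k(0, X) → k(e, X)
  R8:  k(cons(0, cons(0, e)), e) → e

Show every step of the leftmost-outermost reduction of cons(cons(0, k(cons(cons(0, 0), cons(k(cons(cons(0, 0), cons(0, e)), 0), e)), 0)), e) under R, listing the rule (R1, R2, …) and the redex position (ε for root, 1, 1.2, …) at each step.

cons(cons(0, 0), e)

1. cons(cons(0, k(cons(cons(0, 0), cons(k(cons(cons(0, 0), cons(0, e)), 0), e)), 0)), e)  →  cons(cons(0, k(cons(cons(0, 0), cons(e, e)), 0)), e)   [R3 at 1.2.1.2.1]
2. cons(cons(0, k(cons(cons(0, 0), cons(e, e)), 0)), e)  →  cons(cons(0, 0), e)   [R6 at 1.2]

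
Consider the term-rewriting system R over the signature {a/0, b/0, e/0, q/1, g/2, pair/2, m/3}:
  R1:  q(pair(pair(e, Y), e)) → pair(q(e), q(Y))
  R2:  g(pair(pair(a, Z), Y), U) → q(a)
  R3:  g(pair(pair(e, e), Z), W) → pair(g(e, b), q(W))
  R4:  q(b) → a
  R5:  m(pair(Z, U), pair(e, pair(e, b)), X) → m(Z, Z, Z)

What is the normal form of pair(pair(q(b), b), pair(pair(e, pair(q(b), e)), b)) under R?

1. pair(pair(q(b), b), pair(pair(e, pair(q(b), e)), b))  →  pair(pair(a, b), pair(pair(e, pair(q(b), e)), b))   [R4 at 1.1]
2. pair(pair(a, b), pair(pair(e, pair(q(b), e)), b))  →  pair(pair(a, b), pair(pair(e, pair(a, e)), b))   [R4 at 2.1.2.1]

pair(pair(a, b), pair(pair(e, pair(a, e)), b))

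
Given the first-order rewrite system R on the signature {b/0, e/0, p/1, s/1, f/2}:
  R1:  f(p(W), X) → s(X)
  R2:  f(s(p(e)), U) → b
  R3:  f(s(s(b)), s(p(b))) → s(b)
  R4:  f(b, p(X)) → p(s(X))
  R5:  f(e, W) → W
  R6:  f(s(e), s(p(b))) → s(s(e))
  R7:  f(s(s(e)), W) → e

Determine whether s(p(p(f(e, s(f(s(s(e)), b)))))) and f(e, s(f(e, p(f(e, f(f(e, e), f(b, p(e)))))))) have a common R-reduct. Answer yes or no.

yes — NF(t₁) = s(p(p(s(e)))), NF(t₂) = s(p(p(s(e))))

Reduce t₁ = s(p(p(f(e, s(f(s(s(e)), b)))))):
1. s(p(p(f(e, s(f(s(s(e)), b))))))  →  s(p(p(s(f(s(s(e)), b)))))   [R5 at 1.1.1]
2. s(p(p(s(f(s(s(e)), b)))))  →  s(p(p(s(e))))   [R7 at 1.1.1.1]

Reduce t₂ = f(e, s(f(e, p(f(e, f(f(e, e), f(b, p(e)))))))):
1. f(e, s(f(e, p(f(e, f(f(e, e), f(b, p(e))))))))  →  s(f(e, p(f(e, f(f(e, e), f(b, p(e)))))))   [R5 at ε]
2. s(f(e, p(f(e, f(f(e, e), f(b, p(e)))))))  →  s(p(f(e, f(f(e, e), f(b, p(e))))))   [R5 at 1]
3. s(p(f(e, f(f(e, e), f(b, p(e))))))  →  s(p(f(f(e, e), f(b, p(e)))))   [R5 at 1.1]
4. s(p(f(f(e, e), f(b, p(e)))))  →  s(p(f(e, f(b, p(e)))))   [R5 at 1.1.1]
5. s(p(f(e, f(b, p(e)))))  →  s(p(f(b, p(e))))   [R5 at 1.1]
6. s(p(f(b, p(e))))  →  s(p(p(s(e))))   [R4 at 1.1]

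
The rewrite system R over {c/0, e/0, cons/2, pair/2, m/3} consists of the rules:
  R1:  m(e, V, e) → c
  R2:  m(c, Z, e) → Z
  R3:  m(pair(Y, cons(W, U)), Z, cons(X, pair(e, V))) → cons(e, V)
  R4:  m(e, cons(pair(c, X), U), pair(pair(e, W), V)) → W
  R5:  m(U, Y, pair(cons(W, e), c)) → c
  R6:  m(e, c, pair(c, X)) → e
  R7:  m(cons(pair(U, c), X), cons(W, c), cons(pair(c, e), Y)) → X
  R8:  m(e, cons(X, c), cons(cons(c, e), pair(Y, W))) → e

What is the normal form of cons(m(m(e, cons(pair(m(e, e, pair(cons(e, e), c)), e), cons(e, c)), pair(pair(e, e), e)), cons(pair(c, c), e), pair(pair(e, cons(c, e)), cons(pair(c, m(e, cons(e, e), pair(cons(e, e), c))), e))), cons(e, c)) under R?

cons(cons(c, e), cons(e, c))

1. cons(m(m(e, cons(pair(m(e, e, pair(cons(e, e), c)), e), cons(e, c)), pair(pair(e, e), e)), cons(pair(c, c), e), pair(pair(e, cons(c, e)), cons(pair(c, m(e, cons(e, e), pair(cons(e, e), c))), e))), cons(e, c))  →  cons(m(m(e, cons(pair(c, e), cons(e, c)), pair(pair(e, e), e)), cons(pair(c, c), e), pair(pair(e, cons(c, e)), cons(pair(c, m(e, cons(e, e), pair(cons(e, e), c))), e))), cons(e, c))   [R5 at 1.1.2.1.1]
2. cons(m(m(e, cons(pair(c, e), cons(e, c)), pair(pair(e, e), e)), cons(pair(c, c), e), pair(pair(e, cons(c, e)), cons(pair(c, m(e, cons(e, e), pair(cons(e, e), c))), e))), cons(e, c))  →  cons(m(e, cons(pair(c, c), e), pair(pair(e, cons(c, e)), cons(pair(c, m(e, cons(e, e), pair(cons(e, e), c))), e))), cons(e, c))   [R4 at 1.1]
3. cons(m(e, cons(pair(c, c), e), pair(pair(e, cons(c, e)), cons(pair(c, m(e, cons(e, e), pair(cons(e, e), c))), e))), cons(e, c))  →  cons(cons(c, e), cons(e, c))   [R4 at 1]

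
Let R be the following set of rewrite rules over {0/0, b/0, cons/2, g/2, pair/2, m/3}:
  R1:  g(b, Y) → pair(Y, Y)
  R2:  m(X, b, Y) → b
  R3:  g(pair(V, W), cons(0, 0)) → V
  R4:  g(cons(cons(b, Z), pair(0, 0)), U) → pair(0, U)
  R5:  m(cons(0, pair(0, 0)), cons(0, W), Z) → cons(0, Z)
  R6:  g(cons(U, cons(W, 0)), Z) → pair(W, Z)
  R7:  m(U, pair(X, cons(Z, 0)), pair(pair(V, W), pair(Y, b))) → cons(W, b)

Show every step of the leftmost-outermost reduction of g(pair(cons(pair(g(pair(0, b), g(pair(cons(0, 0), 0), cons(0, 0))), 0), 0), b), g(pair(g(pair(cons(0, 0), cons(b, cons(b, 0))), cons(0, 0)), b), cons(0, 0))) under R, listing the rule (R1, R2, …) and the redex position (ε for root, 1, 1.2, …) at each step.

cons(pair(0, 0), 0)

1. g(pair(cons(pair(g(pair(0, b), g(pair(cons(0, 0), 0), cons(0, 0))), 0), 0), b), g(pair(g(pair(cons(0, 0), cons(b, cons(b, 0))), cons(0, 0)), b), cons(0, 0)))  →  g(pair(cons(pair(g(pair(0, b), cons(0, 0)), 0), 0), b), g(pair(g(pair(cons(0, 0), cons(b, cons(b, 0))), cons(0, 0)), b), cons(0, 0)))   [R3 at 1.1.1.1.2]
2. g(pair(cons(pair(g(pair(0, b), cons(0, 0)), 0), 0), b), g(pair(g(pair(cons(0, 0), cons(b, cons(b, 0))), cons(0, 0)), b), cons(0, 0)))  →  g(pair(cons(pair(0, 0), 0), b), g(pair(g(pair(cons(0, 0), cons(b, cons(b, 0))), cons(0, 0)), b), cons(0, 0)))   [R3 at 1.1.1.1]
3. g(pair(cons(pair(0, 0), 0), b), g(pair(g(pair(cons(0, 0), cons(b, cons(b, 0))), cons(0, 0)), b), cons(0, 0)))  →  g(pair(cons(pair(0, 0), 0), b), g(pair(cons(0, 0), cons(b, cons(b, 0))), cons(0, 0)))   [R3 at 2]
4. g(pair(cons(pair(0, 0), 0), b), g(pair(cons(0, 0), cons(b, cons(b, 0))), cons(0, 0)))  →  g(pair(cons(pair(0, 0), 0), b), cons(0, 0))   [R3 at 2]
5. g(pair(cons(pair(0, 0), 0), b), cons(0, 0))  →  cons(pair(0, 0), 0)   [R3 at ε]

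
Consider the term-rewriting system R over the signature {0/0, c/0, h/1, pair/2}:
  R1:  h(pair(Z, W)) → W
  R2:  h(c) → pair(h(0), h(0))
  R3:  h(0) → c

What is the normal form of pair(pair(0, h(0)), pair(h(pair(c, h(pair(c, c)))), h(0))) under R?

1. pair(pair(0, h(0)), pair(h(pair(c, h(pair(c, c)))), h(0)))  →  pair(pair(0, c), pair(h(pair(c, h(pair(c, c)))), h(0)))   [R3 at 1.2]
2. pair(pair(0, c), pair(h(pair(c, h(pair(c, c)))), h(0)))  →  pair(pair(0, c), pair(h(pair(c, c)), h(0)))   [R1 at 2.1]
3. pair(pair(0, c), pair(h(pair(c, c)), h(0)))  →  pair(pair(0, c), pair(c, h(0)))   [R1 at 2.1]
4. pair(pair(0, c), pair(c, h(0)))  →  pair(pair(0, c), pair(c, c))   [R3 at 2.2]

pair(pair(0, c), pair(c, c))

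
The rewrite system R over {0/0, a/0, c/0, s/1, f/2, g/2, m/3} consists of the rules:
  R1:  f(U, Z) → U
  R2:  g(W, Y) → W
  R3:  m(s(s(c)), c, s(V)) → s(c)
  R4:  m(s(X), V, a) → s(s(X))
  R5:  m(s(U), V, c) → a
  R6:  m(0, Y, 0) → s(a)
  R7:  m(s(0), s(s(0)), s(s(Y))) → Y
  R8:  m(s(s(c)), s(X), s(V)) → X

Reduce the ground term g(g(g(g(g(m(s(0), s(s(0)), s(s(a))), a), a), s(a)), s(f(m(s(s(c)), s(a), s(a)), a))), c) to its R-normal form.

1. g(g(g(g(g(m(s(0), s(s(0)), s(s(a))), a), a), s(a)), s(f(m(s(s(c)), s(a), s(a)), a))), c)  →  g(g(g(g(m(s(0), s(s(0)), s(s(a))), a), a), s(a)), s(f(m(s(s(c)), s(a), s(a)), a)))   [R2 at ε]
2. g(g(g(g(m(s(0), s(s(0)), s(s(a))), a), a), s(a)), s(f(m(s(s(c)), s(a), s(a)), a)))  →  g(g(g(m(s(0), s(s(0)), s(s(a))), a), a), s(a))   [R2 at ε]
3. g(g(g(m(s(0), s(s(0)), s(s(a))), a), a), s(a))  →  g(g(m(s(0), s(s(0)), s(s(a))), a), a)   [R2 at ε]
4. g(g(m(s(0), s(s(0)), s(s(a))), a), a)  →  g(m(s(0), s(s(0)), s(s(a))), a)   [R2 at ε]
5. g(m(s(0), s(s(0)), s(s(a))), a)  →  m(s(0), s(s(0)), s(s(a)))   [R2 at ε]
6. m(s(0), s(s(0)), s(s(a)))  →  a   [R7 at ε]

a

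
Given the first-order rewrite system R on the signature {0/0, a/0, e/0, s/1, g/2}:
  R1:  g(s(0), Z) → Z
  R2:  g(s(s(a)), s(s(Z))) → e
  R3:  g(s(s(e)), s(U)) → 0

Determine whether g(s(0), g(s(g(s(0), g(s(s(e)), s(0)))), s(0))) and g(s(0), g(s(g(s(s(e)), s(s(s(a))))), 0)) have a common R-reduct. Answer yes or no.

Reduce t₁ = g(s(0), g(s(g(s(0), g(s(s(e)), s(0)))), s(0))):
1. g(s(0), g(s(g(s(0), g(s(s(e)), s(0)))), s(0)))  →  g(s(g(s(0), g(s(s(e)), s(0)))), s(0))   [R1 at ε]
2. g(s(g(s(0), g(s(s(e)), s(0)))), s(0))  →  g(s(g(s(s(e)), s(0))), s(0))   [R1 at 1.1]
3. g(s(g(s(s(e)), s(0))), s(0))  →  g(s(0), s(0))   [R3 at 1.1]
4. g(s(0), s(0))  →  s(0)   [R1 at ε]

Reduce t₂ = g(s(0), g(s(g(s(s(e)), s(s(s(a))))), 0)):
1. g(s(0), g(s(g(s(s(e)), s(s(s(a))))), 0))  →  g(s(g(s(s(e)), s(s(s(a))))), 0)   [R1 at ε]
2. g(s(g(s(s(e)), s(s(s(a))))), 0)  →  g(s(0), 0)   [R3 at 1.1]
3. g(s(0), 0)  →  0   [R1 at ε]

no — NF(t₁) = s(0), NF(t₂) = 0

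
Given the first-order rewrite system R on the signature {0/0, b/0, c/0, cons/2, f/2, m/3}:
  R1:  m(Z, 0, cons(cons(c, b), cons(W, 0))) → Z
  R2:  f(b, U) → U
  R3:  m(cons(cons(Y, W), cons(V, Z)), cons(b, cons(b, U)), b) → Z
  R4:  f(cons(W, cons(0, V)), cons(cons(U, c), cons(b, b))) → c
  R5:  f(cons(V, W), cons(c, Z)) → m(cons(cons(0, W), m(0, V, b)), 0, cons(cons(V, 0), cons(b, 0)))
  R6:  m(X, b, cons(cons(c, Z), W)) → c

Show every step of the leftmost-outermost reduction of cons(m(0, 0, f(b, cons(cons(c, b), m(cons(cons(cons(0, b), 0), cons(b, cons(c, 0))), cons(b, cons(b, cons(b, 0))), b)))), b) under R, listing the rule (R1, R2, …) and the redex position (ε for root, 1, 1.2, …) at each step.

1. cons(m(0, 0, f(b, cons(cons(c, b), m(cons(cons(cons(0, b), 0), cons(b, cons(c, 0))), cons(b, cons(b, cons(b, 0))), b)))), b)  →  cons(m(0, 0, cons(cons(c, b), m(cons(cons(cons(0, b), 0), cons(b, cons(c, 0))), cons(b, cons(b, cons(b, 0))), b))), b)   [R2 at 1.3]
2. cons(m(0, 0, cons(cons(c, b), m(cons(cons(cons(0, b), 0), cons(b, cons(c, 0))), cons(b, cons(b, cons(b, 0))), b))), b)  →  cons(m(0, 0, cons(cons(c, b), cons(c, 0))), b)   [R3 at 1.3.2]
3. cons(m(0, 0, cons(cons(c, b), cons(c, 0))), b)  →  cons(0, b)   [R1 at 1]

cons(0, b)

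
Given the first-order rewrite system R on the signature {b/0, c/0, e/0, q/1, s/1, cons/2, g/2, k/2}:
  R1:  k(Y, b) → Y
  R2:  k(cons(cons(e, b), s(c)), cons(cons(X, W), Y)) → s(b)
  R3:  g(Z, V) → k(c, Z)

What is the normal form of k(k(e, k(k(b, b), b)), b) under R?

e

1. k(k(e, k(k(b, b), b)), b)  →  k(e, k(k(b, b), b))   [R1 at ε]
2. k(e, k(k(b, b), b))  →  k(e, k(b, b))   [R1 at 2]
3. k(e, k(b, b))  →  k(e, b)   [R1 at 2]
4. k(e, b)  →  e   [R1 at ε]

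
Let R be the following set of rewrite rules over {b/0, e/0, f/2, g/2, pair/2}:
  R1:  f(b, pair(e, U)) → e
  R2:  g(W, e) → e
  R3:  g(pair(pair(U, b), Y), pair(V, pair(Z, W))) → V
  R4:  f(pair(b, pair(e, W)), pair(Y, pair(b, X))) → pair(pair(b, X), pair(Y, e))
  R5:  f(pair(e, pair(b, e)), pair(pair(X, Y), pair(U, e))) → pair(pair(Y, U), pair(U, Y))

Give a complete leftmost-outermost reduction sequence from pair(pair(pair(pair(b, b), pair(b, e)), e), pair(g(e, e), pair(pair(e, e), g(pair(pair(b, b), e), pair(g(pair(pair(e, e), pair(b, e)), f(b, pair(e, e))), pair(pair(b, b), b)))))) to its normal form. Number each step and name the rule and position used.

1. pair(pair(pair(pair(b, b), pair(b, e)), e), pair(g(e, e), pair(pair(e, e), g(pair(pair(b, b), e), pair(g(pair(pair(e, e), pair(b, e)), f(b, pair(e, e))), pair(pair(b, b), b))))))  →  pair(pair(pair(pair(b, b), pair(b, e)), e), pair(e, pair(pair(e, e), g(pair(pair(b, b), e), pair(g(pair(pair(e, e), pair(b, e)), f(b, pair(e, e))), pair(pair(b, b), b))))))   [R2 at 2.1]
2. pair(pair(pair(pair(b, b), pair(b, e)), e), pair(e, pair(pair(e, e), g(pair(pair(b, b), e), pair(g(pair(pair(e, e), pair(b, e)), f(b, pair(e, e))), pair(pair(b, b), b))))))  →  pair(pair(pair(pair(b, b), pair(b, e)), e), pair(e, pair(pair(e, e), g(pair(pair(e, e), pair(b, e)), f(b, pair(e, e))))))   [R3 at 2.2.2]
3. pair(pair(pair(pair(b, b), pair(b, e)), e), pair(e, pair(pair(e, e), g(pair(pair(e, e), pair(b, e)), f(b, pair(e, e))))))  →  pair(pair(pair(pair(b, b), pair(b, e)), e), pair(e, pair(pair(e, e), g(pair(pair(e, e), pair(b, e)), e))))   [R1 at 2.2.2.2]
4. pair(pair(pair(pair(b, b), pair(b, e)), e), pair(e, pair(pair(e, e), g(pair(pair(e, e), pair(b, e)), e))))  →  pair(pair(pair(pair(b, b), pair(b, e)), e), pair(e, pair(pair(e, e), e)))   [R2 at 2.2.2]

pair(pair(pair(pair(b, b), pair(b, e)), e), pair(e, pair(pair(e, e), e)))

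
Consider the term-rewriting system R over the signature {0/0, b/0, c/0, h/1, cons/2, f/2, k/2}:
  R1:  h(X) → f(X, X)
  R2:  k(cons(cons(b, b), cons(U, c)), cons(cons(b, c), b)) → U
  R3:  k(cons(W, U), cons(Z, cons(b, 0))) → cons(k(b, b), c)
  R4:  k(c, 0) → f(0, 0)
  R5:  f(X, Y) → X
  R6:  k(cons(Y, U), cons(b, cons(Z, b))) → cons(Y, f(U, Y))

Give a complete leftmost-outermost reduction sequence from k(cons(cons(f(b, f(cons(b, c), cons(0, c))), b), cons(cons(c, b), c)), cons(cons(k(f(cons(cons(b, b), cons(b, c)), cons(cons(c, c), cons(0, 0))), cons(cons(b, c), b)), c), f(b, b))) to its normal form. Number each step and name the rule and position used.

cons(c, b)

1. k(cons(cons(f(b, f(cons(b, c), cons(0, c))), b), cons(cons(c, b), c)), cons(cons(k(f(cons(cons(b, b), cons(b, c)), cons(cons(c, c), cons(0, 0))), cons(cons(b, c), b)), c), f(b, b)))  →  k(cons(cons(b, b), cons(cons(c, b), c)), cons(cons(k(f(cons(cons(b, b), cons(b, c)), cons(cons(c, c), cons(0, 0))), cons(cons(b, c), b)), c), f(b, b)))   [R5 at 1.1.1]
2. k(cons(cons(b, b), cons(cons(c, b), c)), cons(cons(k(f(cons(cons(b, b), cons(b, c)), cons(cons(c, c), cons(0, 0))), cons(cons(b, c), b)), c), f(b, b)))  →  k(cons(cons(b, b), cons(cons(c, b), c)), cons(cons(k(cons(cons(b, b), cons(b, c)), cons(cons(b, c), b)), c), f(b, b)))   [R5 at 2.1.1.1]
3. k(cons(cons(b, b), cons(cons(c, b), c)), cons(cons(k(cons(cons(b, b), cons(b, c)), cons(cons(b, c), b)), c), f(b, b)))  →  k(cons(cons(b, b), cons(cons(c, b), c)), cons(cons(b, c), f(b, b)))   [R2 at 2.1.1]
4. k(cons(cons(b, b), cons(cons(c, b), c)), cons(cons(b, c), f(b, b)))  →  k(cons(cons(b, b), cons(cons(c, b), c)), cons(cons(b, c), b))   [R5 at 2.2]
5. k(cons(cons(b, b), cons(cons(c, b), c)), cons(cons(b, c), b))  →  cons(c, b)   [R2 at ε]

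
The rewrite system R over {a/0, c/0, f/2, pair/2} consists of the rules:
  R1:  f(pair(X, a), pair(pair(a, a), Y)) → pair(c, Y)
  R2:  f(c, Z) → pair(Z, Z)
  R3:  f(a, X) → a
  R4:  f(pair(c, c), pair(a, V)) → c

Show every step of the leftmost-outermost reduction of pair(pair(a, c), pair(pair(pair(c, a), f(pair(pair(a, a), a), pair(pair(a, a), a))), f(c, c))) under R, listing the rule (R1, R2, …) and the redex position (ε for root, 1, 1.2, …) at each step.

pair(pair(a, c), pair(pair(pair(c, a), pair(c, a)), pair(c, c)))

1. pair(pair(a, c), pair(pair(pair(c, a), f(pair(pair(a, a), a), pair(pair(a, a), a))), f(c, c)))  →  pair(pair(a, c), pair(pair(pair(c, a), pair(c, a)), f(c, c)))   [R1 at 2.1.2]
2. pair(pair(a, c), pair(pair(pair(c, a), pair(c, a)), f(c, c)))  →  pair(pair(a, c), pair(pair(pair(c, a), pair(c, a)), pair(c, c)))   [R2 at 2.2]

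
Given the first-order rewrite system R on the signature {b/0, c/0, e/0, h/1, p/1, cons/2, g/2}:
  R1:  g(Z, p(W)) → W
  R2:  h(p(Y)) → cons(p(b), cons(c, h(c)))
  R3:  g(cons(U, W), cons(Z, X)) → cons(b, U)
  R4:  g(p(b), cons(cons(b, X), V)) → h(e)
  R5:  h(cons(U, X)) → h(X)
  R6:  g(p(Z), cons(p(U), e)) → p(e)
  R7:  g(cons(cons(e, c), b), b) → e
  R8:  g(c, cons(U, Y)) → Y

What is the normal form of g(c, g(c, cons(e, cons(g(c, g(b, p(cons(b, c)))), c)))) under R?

1. g(c, g(c, cons(e, cons(g(c, g(b, p(cons(b, c)))), c))))  →  g(c, cons(g(c, g(b, p(cons(b, c)))), c))   [R8 at 2]
2. g(c, cons(g(c, g(b, p(cons(b, c)))), c))  →  c   [R8 at ε]

c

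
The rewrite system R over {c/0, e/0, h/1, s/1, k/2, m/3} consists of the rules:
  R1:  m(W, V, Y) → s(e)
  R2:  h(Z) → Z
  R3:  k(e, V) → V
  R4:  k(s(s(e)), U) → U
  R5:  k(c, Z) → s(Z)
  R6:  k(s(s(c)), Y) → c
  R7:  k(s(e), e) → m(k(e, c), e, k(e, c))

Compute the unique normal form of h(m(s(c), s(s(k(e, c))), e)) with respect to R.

s(e)

1. h(m(s(c), s(s(k(e, c))), e))  →  m(s(c), s(s(k(e, c))), e)   [R2 at ε]
2. m(s(c), s(s(k(e, c))), e)  →  s(e)   [R1 at ε]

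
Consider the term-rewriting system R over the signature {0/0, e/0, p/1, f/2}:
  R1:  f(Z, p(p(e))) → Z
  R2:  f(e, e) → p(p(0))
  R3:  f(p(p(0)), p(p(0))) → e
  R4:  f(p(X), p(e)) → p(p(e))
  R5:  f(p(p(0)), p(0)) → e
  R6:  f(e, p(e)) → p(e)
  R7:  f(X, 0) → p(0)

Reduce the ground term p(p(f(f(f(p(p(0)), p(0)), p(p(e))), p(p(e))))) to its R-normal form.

1. p(p(f(f(f(p(p(0)), p(0)), p(p(e))), p(p(e)))))  →  p(p(f(f(p(p(0)), p(0)), p(p(e)))))   [R1 at 1.1]
2. p(p(f(f(p(p(0)), p(0)), p(p(e)))))  →  p(p(f(p(p(0)), p(0))))   [R1 at 1.1]
3. p(p(f(p(p(0)), p(0))))  →  p(p(e))   [R5 at 1.1]

p(p(e))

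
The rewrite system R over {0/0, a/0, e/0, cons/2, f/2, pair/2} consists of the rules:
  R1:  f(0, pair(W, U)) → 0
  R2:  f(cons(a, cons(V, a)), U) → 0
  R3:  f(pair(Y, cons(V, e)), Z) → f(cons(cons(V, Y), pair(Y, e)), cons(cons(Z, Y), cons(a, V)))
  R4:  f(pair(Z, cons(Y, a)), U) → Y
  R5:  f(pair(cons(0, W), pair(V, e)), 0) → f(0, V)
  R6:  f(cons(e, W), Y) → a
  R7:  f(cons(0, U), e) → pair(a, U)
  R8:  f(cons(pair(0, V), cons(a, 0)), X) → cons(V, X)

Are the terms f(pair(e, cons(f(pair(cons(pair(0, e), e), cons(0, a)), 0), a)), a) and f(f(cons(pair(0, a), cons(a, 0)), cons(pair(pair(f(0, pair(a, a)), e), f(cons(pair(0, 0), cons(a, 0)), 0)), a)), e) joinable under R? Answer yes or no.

yes — NF(t₁) = 0, NF(t₂) = 0

Reduce t₁ = f(pair(e, cons(f(pair(cons(pair(0, e), e), cons(0, a)), 0), a)), a):
1. f(pair(e, cons(f(pair(cons(pair(0, e), e), cons(0, a)), 0), a)), a)  →  f(pair(cons(pair(0, e), e), cons(0, a)), 0)   [R4 at ε]
2. f(pair(cons(pair(0, e), e), cons(0, a)), 0)  →  0   [R4 at ε]

Reduce t₂ = f(f(cons(pair(0, a), cons(a, 0)), cons(pair(pair(f(0, pair(a, a)), e), f(cons(pair(0, 0), cons(a, 0)), 0)), a)), e):
1. f(f(cons(pair(0, a), cons(a, 0)), cons(pair(pair(f(0, pair(a, a)), e), f(cons(pair(0, 0), cons(a, 0)), 0)), a)), e)  →  f(cons(a, cons(pair(pair(f(0, pair(a, a)), e), f(cons(pair(0, 0), cons(a, 0)), 0)), a)), e)   [R8 at 1]
2. f(cons(a, cons(pair(pair(f(0, pair(a, a)), e), f(cons(pair(0, 0), cons(a, 0)), 0)), a)), e)  →  0   [R2 at ε]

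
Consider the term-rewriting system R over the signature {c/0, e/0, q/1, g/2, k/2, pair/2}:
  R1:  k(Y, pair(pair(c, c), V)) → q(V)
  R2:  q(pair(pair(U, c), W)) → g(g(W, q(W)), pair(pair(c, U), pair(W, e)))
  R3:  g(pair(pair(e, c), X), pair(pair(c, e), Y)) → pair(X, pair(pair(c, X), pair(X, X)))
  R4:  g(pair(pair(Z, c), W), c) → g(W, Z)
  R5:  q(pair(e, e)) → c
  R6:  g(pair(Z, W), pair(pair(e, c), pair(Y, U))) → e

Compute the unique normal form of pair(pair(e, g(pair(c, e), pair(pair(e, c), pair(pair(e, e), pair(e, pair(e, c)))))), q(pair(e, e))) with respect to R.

pair(pair(e, e), c)

1. pair(pair(e, g(pair(c, e), pair(pair(e, c), pair(pair(e, e), pair(e, pair(e, c)))))), q(pair(e, e)))  →  pair(pair(e, e), q(pair(e, e)))   [R6 at 1.2]
2. pair(pair(e, e), q(pair(e, e)))  →  pair(pair(e, e), c)   [R5 at 2]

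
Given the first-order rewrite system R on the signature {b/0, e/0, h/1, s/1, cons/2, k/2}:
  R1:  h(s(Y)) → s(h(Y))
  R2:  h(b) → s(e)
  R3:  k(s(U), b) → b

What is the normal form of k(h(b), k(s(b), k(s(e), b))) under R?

1. k(h(b), k(s(b), k(s(e), b)))  →  k(s(e), k(s(b), k(s(e), b)))   [R2 at 1]
2. k(s(e), k(s(b), k(s(e), b)))  →  k(s(e), k(s(b), b))   [R3 at 2.2]
3. k(s(e), k(s(b), b))  →  k(s(e), b)   [R3 at 2]
4. k(s(e), b)  →  b   [R3 at ε]

b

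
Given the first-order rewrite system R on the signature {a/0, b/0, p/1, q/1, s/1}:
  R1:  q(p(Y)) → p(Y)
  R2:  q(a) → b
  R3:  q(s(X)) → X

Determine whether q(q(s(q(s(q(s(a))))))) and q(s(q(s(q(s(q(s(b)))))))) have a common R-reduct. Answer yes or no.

yes — NF(t₁) = b, NF(t₂) = b

Reduce t₁ = q(q(s(q(s(q(s(a))))))):
1. q(q(s(q(s(q(s(a)))))))  →  q(q(s(q(s(a)))))   [R3 at 1]
2. q(q(s(q(s(a)))))  →  q(q(s(a)))   [R3 at 1]
3. q(q(s(a)))  →  q(a)   [R3 at 1]
4. q(a)  →  b   [R2 at ε]

Reduce t₂ = q(s(q(s(q(s(q(s(b)))))))):
1. q(s(q(s(q(s(q(s(b))))))))  →  q(s(q(s(q(s(b))))))   [R3 at ε]
2. q(s(q(s(q(s(b))))))  →  q(s(q(s(b))))   [R3 at ε]
3. q(s(q(s(b))))  →  q(s(b))   [R3 at ε]
4. q(s(b))  →  b   [R3 at ε]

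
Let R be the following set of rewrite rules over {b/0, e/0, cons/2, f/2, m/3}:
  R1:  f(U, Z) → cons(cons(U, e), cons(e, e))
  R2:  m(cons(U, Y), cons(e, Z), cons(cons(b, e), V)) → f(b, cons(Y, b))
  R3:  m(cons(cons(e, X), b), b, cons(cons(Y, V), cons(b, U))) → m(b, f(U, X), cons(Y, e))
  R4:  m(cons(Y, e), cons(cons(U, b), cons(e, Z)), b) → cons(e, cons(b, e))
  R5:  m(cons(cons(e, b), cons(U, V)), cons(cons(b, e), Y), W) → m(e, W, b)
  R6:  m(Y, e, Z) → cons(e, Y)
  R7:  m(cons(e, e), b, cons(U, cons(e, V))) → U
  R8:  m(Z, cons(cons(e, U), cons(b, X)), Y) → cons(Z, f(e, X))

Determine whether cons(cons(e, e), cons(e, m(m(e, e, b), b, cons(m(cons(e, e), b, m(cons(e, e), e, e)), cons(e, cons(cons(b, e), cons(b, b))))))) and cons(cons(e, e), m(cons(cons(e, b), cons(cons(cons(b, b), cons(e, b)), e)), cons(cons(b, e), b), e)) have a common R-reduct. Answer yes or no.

yes — NF(t₁) = cons(cons(e, e), cons(e, e)), NF(t₂) = cons(cons(e, e), cons(e, e))

Reduce t₁ = cons(cons(e, e), cons(e, m(m(e, e, b), b, cons(m(cons(e, e), b, m(cons(e, e), e, e)), cons(e, cons(cons(b, e), cons(b, b))))))):
1. cons(cons(e, e), cons(e, m(m(e, e, b), b, cons(m(cons(e, e), b, m(cons(e, e), e, e)), cons(e, cons(cons(b, e), cons(b, b)))))))  →  cons(cons(e, e), cons(e, m(cons(e, e), b, cons(m(cons(e, e), b, m(cons(e, e), e, e)), cons(e, cons(cons(b, e), cons(b, b)))))))   [R6 at 2.2.1]
2. cons(cons(e, e), cons(e, m(cons(e, e), b, cons(m(cons(e, e), b, m(cons(e, e), e, e)), cons(e, cons(cons(b, e), cons(b, b)))))))  →  cons(cons(e, e), cons(e, m(cons(e, e), b, m(cons(e, e), e, e))))   [R7 at 2.2]
3. cons(cons(e, e), cons(e, m(cons(e, e), b, m(cons(e, e), e, e))))  →  cons(cons(e, e), cons(e, m(cons(e, e), b, cons(e, cons(e, e)))))   [R6 at 2.2.3]
4. cons(cons(e, e), cons(e, m(cons(e, e), b, cons(e, cons(e, e)))))  →  cons(cons(e, e), cons(e, e))   [R7 at 2.2]

Reduce t₂ = cons(cons(e, e), m(cons(cons(e, b), cons(cons(cons(b, b), cons(e, b)), e)), cons(cons(b, e), b), e)):
1. cons(cons(e, e), m(cons(cons(e, b), cons(cons(cons(b, b), cons(e, b)), e)), cons(cons(b, e), b), e))  →  cons(cons(e, e), m(e, e, b))   [R5 at 2]
2. cons(cons(e, e), m(e, e, b))  →  cons(cons(e, e), cons(e, e))   [R6 at 2]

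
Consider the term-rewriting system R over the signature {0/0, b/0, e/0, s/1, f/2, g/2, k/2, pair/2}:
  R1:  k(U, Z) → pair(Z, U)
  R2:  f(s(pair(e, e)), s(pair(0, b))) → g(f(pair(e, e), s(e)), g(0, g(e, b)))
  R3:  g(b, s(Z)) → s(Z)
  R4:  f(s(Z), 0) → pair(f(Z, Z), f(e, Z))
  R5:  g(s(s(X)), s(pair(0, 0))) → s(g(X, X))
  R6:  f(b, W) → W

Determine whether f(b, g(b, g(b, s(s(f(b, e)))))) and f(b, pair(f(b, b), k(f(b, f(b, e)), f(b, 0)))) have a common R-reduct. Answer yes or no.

no — NF(t₁) = s(s(e)), NF(t₂) = pair(b, pair(0, e))

Reduce t₁ = f(b, g(b, g(b, s(s(f(b, e)))))):
1. f(b, g(b, g(b, s(s(f(b, e))))))  →  g(b, g(b, s(s(f(b, e)))))   [R6 at ε]
2. g(b, g(b, s(s(f(b, e)))))  →  g(b, s(s(f(b, e))))   [R3 at 2]
3. g(b, s(s(f(b, e))))  →  s(s(f(b, e)))   [R3 at ε]
4. s(s(f(b, e)))  →  s(s(e))   [R6 at 1.1]

Reduce t₂ = f(b, pair(f(b, b), k(f(b, f(b, e)), f(b, 0)))):
1. f(b, pair(f(b, b), k(f(b, f(b, e)), f(b, 0))))  →  pair(f(b, b), k(f(b, f(b, e)), f(b, 0)))   [R6 at ε]
2. pair(f(b, b), k(f(b, f(b, e)), f(b, 0)))  →  pair(b, k(f(b, f(b, e)), f(b, 0)))   [R6 at 1]
3. pair(b, k(f(b, f(b, e)), f(b, 0)))  →  pair(b, pair(f(b, 0), f(b, f(b, e))))   [R1 at 2]
4. pair(b, pair(f(b, 0), f(b, f(b, e))))  →  pair(b, pair(0, f(b, f(b, e))))   [R6 at 2.1]
5. pair(b, pair(0, f(b, f(b, e))))  →  pair(b, pair(0, f(b, e)))   [R6 at 2.2]
6. pair(b, pair(0, f(b, e)))  →  pair(b, pair(0, e))   [R6 at 2.2]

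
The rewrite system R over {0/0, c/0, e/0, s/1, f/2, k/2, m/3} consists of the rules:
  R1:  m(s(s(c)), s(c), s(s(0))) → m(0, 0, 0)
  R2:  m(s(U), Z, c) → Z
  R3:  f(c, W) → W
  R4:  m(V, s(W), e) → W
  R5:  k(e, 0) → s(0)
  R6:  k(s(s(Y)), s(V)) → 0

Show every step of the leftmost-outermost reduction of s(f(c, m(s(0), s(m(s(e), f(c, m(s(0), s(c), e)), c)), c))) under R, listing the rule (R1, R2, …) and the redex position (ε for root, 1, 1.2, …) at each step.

1. s(f(c, m(s(0), s(m(s(e), f(c, m(s(0), s(c), e)), c)), c)))  →  s(m(s(0), s(m(s(e), f(c, m(s(0), s(c), e)), c)), c))   [R3 at 1]
2. s(m(s(0), s(m(s(e), f(c, m(s(0), s(c), e)), c)), c))  →  s(s(m(s(e), f(c, m(s(0), s(c), e)), c)))   [R2 at 1]
3. s(s(m(s(e), f(c, m(s(0), s(c), e)), c)))  →  s(s(f(c, m(s(0), s(c), e))))   [R2 at 1.1]
4. s(s(f(c, m(s(0), s(c), e))))  →  s(s(m(s(0), s(c), e)))   [R3 at 1.1]
5. s(s(m(s(0), s(c), e)))  →  s(s(c))   [R4 at 1.1]

s(s(c))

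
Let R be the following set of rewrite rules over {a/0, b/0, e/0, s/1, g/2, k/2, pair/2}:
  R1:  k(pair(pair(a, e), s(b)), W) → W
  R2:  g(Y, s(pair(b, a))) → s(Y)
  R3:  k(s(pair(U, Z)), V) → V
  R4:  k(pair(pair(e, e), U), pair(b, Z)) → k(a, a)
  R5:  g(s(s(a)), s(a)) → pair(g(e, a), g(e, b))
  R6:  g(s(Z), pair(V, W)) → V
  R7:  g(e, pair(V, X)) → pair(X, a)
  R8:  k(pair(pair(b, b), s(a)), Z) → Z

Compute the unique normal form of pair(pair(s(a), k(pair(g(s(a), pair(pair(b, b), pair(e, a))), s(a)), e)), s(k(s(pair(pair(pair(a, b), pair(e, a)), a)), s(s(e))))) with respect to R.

pair(pair(s(a), e), s(s(s(e))))

1. pair(pair(s(a), k(pair(g(s(a), pair(pair(b, b), pair(e, a))), s(a)), e)), s(k(s(pair(pair(pair(a, b), pair(e, a)), a)), s(s(e)))))  →  pair(pair(s(a), k(pair(pair(b, b), s(a)), e)), s(k(s(pair(pair(pair(a, b), pair(e, a)), a)), s(s(e)))))   [R6 at 1.2.1.1]
2. pair(pair(s(a), k(pair(pair(b, b), s(a)), e)), s(k(s(pair(pair(pair(a, b), pair(e, a)), a)), s(s(e)))))  →  pair(pair(s(a), e), s(k(s(pair(pair(pair(a, b), pair(e, a)), a)), s(s(e)))))   [R8 at 1.2]
3. pair(pair(s(a), e), s(k(s(pair(pair(pair(a, b), pair(e, a)), a)), s(s(e)))))  →  pair(pair(s(a), e), s(s(s(e))))   [R3 at 2.1]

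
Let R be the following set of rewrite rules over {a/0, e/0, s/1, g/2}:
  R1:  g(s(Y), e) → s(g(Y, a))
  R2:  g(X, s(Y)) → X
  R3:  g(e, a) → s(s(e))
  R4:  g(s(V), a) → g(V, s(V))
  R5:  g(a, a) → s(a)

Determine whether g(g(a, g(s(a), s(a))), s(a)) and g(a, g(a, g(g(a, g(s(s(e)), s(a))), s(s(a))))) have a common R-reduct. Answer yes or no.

yes — NF(t₁) = a, NF(t₂) = a

Reduce t₁ = g(g(a, g(s(a), s(a))), s(a)):
1. g(g(a, g(s(a), s(a))), s(a))  →  g(a, g(s(a), s(a)))   [R2 at ε]
2. g(a, g(s(a), s(a)))  →  g(a, s(a))   [R2 at 2]
3. g(a, s(a))  →  a   [R2 at ε]

Reduce t₂ = g(a, g(a, g(g(a, g(s(s(e)), s(a))), s(s(a))))):
1. g(a, g(a, g(g(a, g(s(s(e)), s(a))), s(s(a)))))  →  g(a, g(a, g(a, g(s(s(e)), s(a)))))   [R2 at 2.2]
2. g(a, g(a, g(a, g(s(s(e)), s(a)))))  →  g(a, g(a, g(a, s(s(e)))))   [R2 at 2.2.2]
3. g(a, g(a, g(a, s(s(e)))))  →  g(a, g(a, a))   [R2 at 2.2]
4. g(a, g(a, a))  →  g(a, s(a))   [R5 at 2]
5. g(a, s(a))  →  a   [R2 at ε]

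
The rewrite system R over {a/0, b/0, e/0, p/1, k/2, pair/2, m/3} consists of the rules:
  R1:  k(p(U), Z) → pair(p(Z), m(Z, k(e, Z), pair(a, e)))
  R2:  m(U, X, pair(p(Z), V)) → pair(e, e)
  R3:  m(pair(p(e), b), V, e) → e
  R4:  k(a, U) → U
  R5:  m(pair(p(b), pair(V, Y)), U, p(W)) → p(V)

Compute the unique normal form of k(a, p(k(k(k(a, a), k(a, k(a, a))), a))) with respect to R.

p(a)

1. k(a, p(k(k(k(a, a), k(a, k(a, a))), a)))  →  p(k(k(k(a, a), k(a, k(a, a))), a))   [R4 at ε]
2. p(k(k(k(a, a), k(a, k(a, a))), a))  →  p(k(k(a, k(a, k(a, a))), a))   [R4 at 1.1.1]
3. p(k(k(a, k(a, k(a, a))), a))  →  p(k(k(a, k(a, a)), a))   [R4 at 1.1]
4. p(k(k(a, k(a, a)), a))  →  p(k(k(a, a), a))   [R4 at 1.1]
5. p(k(k(a, a), a))  →  p(k(a, a))   [R4 at 1.1]
6. p(k(a, a))  →  p(a)   [R4 at 1]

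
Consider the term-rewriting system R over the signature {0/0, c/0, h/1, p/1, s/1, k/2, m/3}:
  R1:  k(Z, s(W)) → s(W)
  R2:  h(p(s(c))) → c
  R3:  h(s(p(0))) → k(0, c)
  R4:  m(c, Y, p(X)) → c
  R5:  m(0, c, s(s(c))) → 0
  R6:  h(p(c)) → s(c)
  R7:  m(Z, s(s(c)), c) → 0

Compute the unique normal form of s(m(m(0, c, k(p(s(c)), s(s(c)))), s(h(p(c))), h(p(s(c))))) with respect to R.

1. s(m(m(0, c, k(p(s(c)), s(s(c)))), s(h(p(c))), h(p(s(c)))))  →  s(m(m(0, c, s(s(c))), s(h(p(c))), h(p(s(c)))))   [R1 at 1.1.3]
2. s(m(m(0, c, s(s(c))), s(h(p(c))), h(p(s(c)))))  →  s(m(0, s(h(p(c))), h(p(s(c)))))   [R5 at 1.1]
3. s(m(0, s(h(p(c))), h(p(s(c)))))  →  s(m(0, s(s(c)), h(p(s(c)))))   [R6 at 1.2.1]
4. s(m(0, s(s(c)), h(p(s(c)))))  →  s(m(0, s(s(c)), c))   [R2 at 1.3]
5. s(m(0, s(s(c)), c))  →  s(0)   [R7 at 1]

s(0)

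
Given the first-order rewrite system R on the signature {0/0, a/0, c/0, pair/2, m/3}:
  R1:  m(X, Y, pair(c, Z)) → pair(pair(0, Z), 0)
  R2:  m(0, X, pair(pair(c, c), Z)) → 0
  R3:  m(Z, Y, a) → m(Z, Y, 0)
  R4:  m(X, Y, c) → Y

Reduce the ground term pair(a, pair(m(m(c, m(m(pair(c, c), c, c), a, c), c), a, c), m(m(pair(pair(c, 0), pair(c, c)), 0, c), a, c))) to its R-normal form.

pair(a, pair(a, a))

1. pair(a, pair(m(m(c, m(m(pair(c, c), c, c), a, c), c), a, c), m(m(pair(pair(c, 0), pair(c, c)), 0, c), a, c)))  →  pair(a, pair(a, m(m(pair(pair(c, 0), pair(c, c)), 0, c), a, c)))   [R4 at 2.1]
2. pair(a, pair(a, m(m(pair(pair(c, 0), pair(c, c)), 0, c), a, c)))  →  pair(a, pair(a, a))   [R4 at 2.2]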